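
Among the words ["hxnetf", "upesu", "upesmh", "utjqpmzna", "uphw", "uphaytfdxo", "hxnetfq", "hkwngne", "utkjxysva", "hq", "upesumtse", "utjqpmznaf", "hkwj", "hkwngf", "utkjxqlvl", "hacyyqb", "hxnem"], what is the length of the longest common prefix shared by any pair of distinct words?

9

Look for the deepest trie node that still has at least two words in its subtree.
e.g. "utjqpmzna" and "utjqpmznaf" share the prefix "utjqpmzna" of length 9; no pair shares a longer one.
Longest shared-prefix length: 9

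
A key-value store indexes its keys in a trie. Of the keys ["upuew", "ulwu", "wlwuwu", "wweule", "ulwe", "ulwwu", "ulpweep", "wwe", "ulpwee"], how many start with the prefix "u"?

6

Filter for entries beginning with "u":
Matches: "ulpwee", "ulpweep", "ulwe", "ulwu", "ulwwu", "upuew"
Count: 6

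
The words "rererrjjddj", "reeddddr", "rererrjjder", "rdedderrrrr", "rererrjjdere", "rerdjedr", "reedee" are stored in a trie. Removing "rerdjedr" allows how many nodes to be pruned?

After clearing the end-marker at "rerdjedr", prune upward until reaching a node still needed by another word.
The suffix "djedr" (5 nodes) is used only by "rerdjedr"; the node for "rer" still has the child "e", so pruning stops there.
Nodes removed: 5

5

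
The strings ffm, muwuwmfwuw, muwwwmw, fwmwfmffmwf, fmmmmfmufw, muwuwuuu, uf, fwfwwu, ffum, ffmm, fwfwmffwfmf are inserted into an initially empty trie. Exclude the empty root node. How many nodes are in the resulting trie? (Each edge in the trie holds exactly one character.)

Count nodes per top-level branch (shared prefixes stored once):
  'f'-branch (ffm, ffmm, ffum, fmmmmfmufw, fwfwmffwfmf, fwfwwu, fwmwfmffmwf): 36 nodes
  'm'-branch (muwuwmfwuw, muwuwuuu, muwwwmw): 17 nodes
  'u'-branch (uf): 2 nodes
Sum: 55

55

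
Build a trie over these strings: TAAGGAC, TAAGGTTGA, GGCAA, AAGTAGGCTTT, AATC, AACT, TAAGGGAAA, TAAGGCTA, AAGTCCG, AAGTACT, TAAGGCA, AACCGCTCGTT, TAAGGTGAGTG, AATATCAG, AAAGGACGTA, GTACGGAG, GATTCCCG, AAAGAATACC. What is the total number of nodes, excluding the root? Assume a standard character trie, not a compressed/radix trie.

90

For each word, the new-node count is its length minus the longest prefix already in the trie:
  "TAAGGAC" → 7 new (T, A, A, G, G, A, C)
  "TAAGGTTGA" → prefix "TAAGG" already present; 4 new (T, T, G, A)
  "GGCAA" → 5 new (G, G, C, A, A)
  "AAGTAGGCTTT" → 11 new (A, A, G, T, A, G, G, C, T, T, T)
  "AATC" → prefix "AA" already present; 2 new (T, C)
  "AACT" → prefix "AA" already present; 2 new (C, T)
  "TAAGGGAAA" → prefix "TAAGG" already present; 4 new (G, A, A, A)
  "TAAGGCTA" → prefix "TAAGG" already present; 3 new (C, T, A)
  "AAGTCCG" → prefix "AAGT" already present; 3 new (C, C, G)
  "AAGTACT" → prefix "AAGTA" already present; 2 new (C, T)
  "TAAGGCA" → prefix "TAAGGC" already present; 1 new (A)
  "AACCGCTCGTT" → prefix "AAC" already present; 8 new (C, G, C, T, C, G, T, T)
  "TAAGGTGAGTG" → prefix "TAAGGT" already present; 5 new (G, A, G, T, G)
  "AATATCAG" → prefix "AAT" already present; 5 new (A, T, C, A, G)
  "AAAGGACGTA" → prefix "AA" already present; 8 new (A, G, G, A, C, G, T, A)
  "GTACGGAG" → prefix "G" already present; 7 new (T, A, C, G, G, A, G)
  "GATTCCCG" → prefix "G" already present; 7 new (A, T, T, C, C, C, G)
  "AAAGAATACC" → prefix "AAAG" already present; 6 new (A, A, T, A, C, C)
Total nodes = 7 + 4 + 5 + 11 + 2 + 2 + 4 + 3 + 3 + 2 + 1 + 8 + 5 + 5 + 8 + 7 + 7 + 6 = 90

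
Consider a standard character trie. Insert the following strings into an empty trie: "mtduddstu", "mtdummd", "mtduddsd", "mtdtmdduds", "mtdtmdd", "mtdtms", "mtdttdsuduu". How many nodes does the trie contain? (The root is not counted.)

28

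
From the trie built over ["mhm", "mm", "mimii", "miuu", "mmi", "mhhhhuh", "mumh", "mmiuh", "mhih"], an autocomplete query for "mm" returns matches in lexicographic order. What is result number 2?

Filter for "mm…" and sort: "mm", "mmi", "mmiuh"
Position 2: mmi

mmi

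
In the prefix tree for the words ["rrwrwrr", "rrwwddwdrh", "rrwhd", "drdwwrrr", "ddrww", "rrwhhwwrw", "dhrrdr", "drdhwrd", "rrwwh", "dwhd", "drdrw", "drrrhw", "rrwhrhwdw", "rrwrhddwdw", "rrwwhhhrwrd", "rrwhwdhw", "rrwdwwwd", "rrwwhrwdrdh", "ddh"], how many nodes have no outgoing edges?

18

A leaf is a node with no children — equivalently, the end of a word that is not a proper prefix of any other stored word.
Those words: "ddh", "ddrww", "dhrrdr", "drdhwrd", "drdrw", "drdwwrrr", "drrrhw", "dwhd", "rrwdwwwd", "rrwhd", "rrwhhwwrw", "rrwhrhwdw", "rrwhwdhw", "rrwrhddwdw", "rrwrwrr", "rrwwddwdrh", "rrwwhhhrwrd", "rrwwhrwdrdh"
Leaf count: 18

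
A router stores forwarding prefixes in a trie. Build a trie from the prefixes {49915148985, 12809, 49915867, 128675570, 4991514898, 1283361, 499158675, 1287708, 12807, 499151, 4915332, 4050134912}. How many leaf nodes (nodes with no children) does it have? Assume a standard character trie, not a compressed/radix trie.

9

Leaves are exactly the stored words that no other stored word extends.
Those words: "12807", "12809", "1283361", "128675570", "1287708", "4050134912", "4915332", "49915148985", "499158675"
Leaf count: 9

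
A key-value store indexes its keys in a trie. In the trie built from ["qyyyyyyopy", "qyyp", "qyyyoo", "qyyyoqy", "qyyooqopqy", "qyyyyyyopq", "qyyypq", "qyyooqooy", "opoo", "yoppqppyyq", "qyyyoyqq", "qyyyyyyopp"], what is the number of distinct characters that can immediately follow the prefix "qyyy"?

3

The children of the "qyyy" node are the distinct next characters among strings starting with "qyyy".
Characters that immediately follow "qyyy" among the stored strings: {o, p, y}.
That node has 3 child edges.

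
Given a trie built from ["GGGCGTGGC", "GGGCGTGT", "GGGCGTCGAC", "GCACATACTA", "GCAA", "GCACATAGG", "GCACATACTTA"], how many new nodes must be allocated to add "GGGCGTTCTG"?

4

The longest prefix of "GGGCGTTCTG" already in the trie is "GGGCGT" (length 6).
So 10 − 6 = 4 new nodes.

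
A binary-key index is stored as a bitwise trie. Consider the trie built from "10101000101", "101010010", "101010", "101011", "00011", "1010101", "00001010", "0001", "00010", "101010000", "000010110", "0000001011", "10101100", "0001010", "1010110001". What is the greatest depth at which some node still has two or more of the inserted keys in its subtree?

The deepest shared node is where two words last agree before diverging.
"101010000" and "10101000101" agree on "10101000" (8 characters) before diverging; nothing deeper is shared.
Longest shared-prefix length: 8

8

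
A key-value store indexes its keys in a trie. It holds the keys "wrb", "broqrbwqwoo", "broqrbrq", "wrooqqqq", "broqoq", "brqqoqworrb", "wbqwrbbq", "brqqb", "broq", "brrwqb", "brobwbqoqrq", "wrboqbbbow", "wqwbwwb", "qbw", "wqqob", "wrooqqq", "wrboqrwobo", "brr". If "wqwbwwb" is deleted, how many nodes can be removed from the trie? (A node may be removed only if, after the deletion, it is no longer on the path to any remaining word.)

5

After clearing the end-marker at "wqwbwwb", prune upward until reaching a node still needed by another word.
The suffix "wbwwb" (5 nodes) is used only by "wqwbwwb"; the node for "wq" still has the child "q", so pruning stops there.
Nodes removed: 5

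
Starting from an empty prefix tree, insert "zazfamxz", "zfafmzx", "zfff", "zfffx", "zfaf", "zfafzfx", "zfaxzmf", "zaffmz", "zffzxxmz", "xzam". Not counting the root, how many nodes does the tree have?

Count nodes per top-level branch (shared prefixes stored once):
  'x'-branch (xzam): 4 nodes
  'z'-branch (zaffmz, zazfamxz, zfaf, zfafmzx, zfafzfx, zfaxzmf, zfff, zfffx, zffzxxmz): 33 nodes
Sum: 37

37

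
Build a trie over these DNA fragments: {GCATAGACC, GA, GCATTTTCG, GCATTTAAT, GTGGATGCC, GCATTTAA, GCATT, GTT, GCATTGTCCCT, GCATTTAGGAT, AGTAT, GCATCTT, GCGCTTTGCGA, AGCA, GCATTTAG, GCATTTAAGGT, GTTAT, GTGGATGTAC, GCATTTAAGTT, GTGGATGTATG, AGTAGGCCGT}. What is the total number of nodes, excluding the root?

Trace insertions, counting only characters that open a new branch:
  "GCATAGACC" → 9 new (G, C, A, T, A, G, A, C, C)
  "GA" → prefix "G" already present; 1 new (A)
  "GCATTTTCG" → prefix "GCAT" already present; 5 new (T, T, T, C, G)
  "GCATTTAAT" → prefix "GCATTT" already present; 3 new (A, A, T)
  "GTGGATGCC" → prefix "G" already present; 8 new (T, G, G, A, T, G, C, C)
  "GCATTTAA" → prefix "GCATTTAA" already present; 0 new (none)
  "GCATT" → prefix "GCATT" already present; 0 new (none)
  "GTT" → prefix "GT" already present; 1 new (T)
  "GCATTGTCCCT" → prefix "GCATT" already present; 6 new (G, T, C, C, C, T)
  "GCATTTAGGAT" → prefix "GCATTTA" already present; 4 new (G, G, A, T)
  "AGTAT" → 5 new (A, G, T, A, T)
  "GCATCTT" → prefix "GCAT" already present; 3 new (C, T, T)
  "GCGCTTTGCGA" → prefix "GC" already present; 9 new (G, C, T, T, T, G, C, G, A)
  "AGCA" → prefix "AG" already present; 2 new (C, A)
  "GCATTTAG" → prefix "GCATTTAG" already present; 0 new (none)
  "GCATTTAAGGT" → prefix "GCATTTAA" already present; 3 new (G, G, T)
  "GTTAT" → prefix "GTT" already present; 2 new (A, T)
  "GTGGATGTAC" → prefix "GTGGATG" already present; 3 new (T, A, C)
  "GCATTTAAGTT" → prefix "GCATTTAAG" already present; 2 new (T, T)
  "GTGGATGTATG" → prefix "GTGGATGTA" already present; 2 new (T, G)
  "AGTAGGCCGT" → prefix "AGTA" already present; 6 new (G, G, C, C, G, T)
Total nodes = 9 + 1 + 5 + 3 + 8 + 0 + 0 + 1 + 6 + 4 + 5 + 3 + 9 + 2 + 0 + 3 + 2 + 3 + 2 + 2 + 6 = 74

74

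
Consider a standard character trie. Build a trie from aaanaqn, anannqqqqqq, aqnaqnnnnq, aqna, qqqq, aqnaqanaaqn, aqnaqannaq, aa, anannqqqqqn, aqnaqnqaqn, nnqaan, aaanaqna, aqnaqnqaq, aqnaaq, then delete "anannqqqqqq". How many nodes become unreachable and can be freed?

1

Walk "anannqqqqqq" from the leaf back toward the root, removing each node that no remaining word uses.
The suffix "q" (1 node) is used only by "anannqqqqqq"; the node for "anannqqqqq" still has the child "n", so pruning stops there.
Nodes removed: 1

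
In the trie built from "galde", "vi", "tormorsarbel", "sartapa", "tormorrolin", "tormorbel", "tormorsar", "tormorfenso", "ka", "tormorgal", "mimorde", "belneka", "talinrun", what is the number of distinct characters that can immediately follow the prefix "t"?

2

Follow the path "t" to its node, then look at its outgoing edges.
Distinct next characters after "t": a, o.
That node has 2 child edges.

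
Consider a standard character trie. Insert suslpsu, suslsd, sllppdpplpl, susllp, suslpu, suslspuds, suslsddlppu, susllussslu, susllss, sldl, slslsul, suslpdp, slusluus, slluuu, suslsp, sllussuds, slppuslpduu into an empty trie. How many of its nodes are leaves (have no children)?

A leaf is a node with no children — equivalently, the end of a word that is not a proper prefix of any other stored word.
Those words: "sldl", "sllppdpplpl", "sllussuds", "slluuu", "slppuslpduu", "slslsul", "slusluus", "susllp", "susllss", "susllussslu", "suslpdp", "suslpsu", "suslpu", "suslsddlppu", "suslspuds"
Leaf count: 15

15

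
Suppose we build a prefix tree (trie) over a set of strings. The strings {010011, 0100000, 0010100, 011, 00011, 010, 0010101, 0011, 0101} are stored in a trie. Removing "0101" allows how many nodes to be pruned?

1

Walk "0101" from the leaf back toward the root, removing each node that no remaining word uses.
The suffix "1" (1 node) is used only by "0101"; the node for "010" still has the child "0", so pruning stops there.
Nodes removed: 1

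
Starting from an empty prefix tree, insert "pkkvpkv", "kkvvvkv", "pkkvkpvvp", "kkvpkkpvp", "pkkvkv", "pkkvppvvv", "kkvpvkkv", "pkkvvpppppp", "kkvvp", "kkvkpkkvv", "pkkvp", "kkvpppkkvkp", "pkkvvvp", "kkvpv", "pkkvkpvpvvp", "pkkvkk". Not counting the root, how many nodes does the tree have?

62

For each word, the new-node count is its length minus the longest prefix already in the trie:
  "pkkvpkv" → 7 new (p, k, k, v, p, k, v)
  "kkvvvkv" → 7 new (k, k, v, v, v, k, v)
  "pkkvkpvvp" → prefix "pkkv" already present; 5 new (k, p, v, v, p)
  "kkvpkkpvp" → prefix "kkv" already present; 6 new (p, k, k, p, v, p)
  "pkkvkv" → prefix "pkkvk" already present; 1 new (v)
  "pkkvppvvv" → prefix "pkkvp" already present; 4 new (p, v, v, v)
  "kkvpvkkv" → prefix "kkvp" already present; 4 new (v, k, k, v)
  "pkkvvpppppp" → prefix "pkkv" already present; 7 new (v, p, p, p, p, p, p)
  "kkvvp" → prefix "kkvv" already present; 1 new (p)
  "kkvkpkkvv" → prefix "kkv" already present; 6 new (k, p, k, k, v, v)
  "pkkvp" → prefix "pkkvp" already present; 0 new (none)
  "kkvpppkkvkp" → prefix "kkvp" already present; 7 new (p, p, k, k, v, k, p)
  "pkkvvvp" → prefix "pkkvv" already present; 2 new (v, p)
  "kkvpv" → prefix "kkvpv" already present; 0 new (none)
  "pkkvkpvpvvp" → prefix "pkkvkpv" already present; 4 new (p, v, v, p)
  "pkkvkk" → prefix "pkkvk" already present; 1 new (k)
Total nodes = 7 + 7 + 5 + 6 + 1 + 4 + 4 + 7 + 1 + 6 + 0 + 7 + 2 + 0 + 4 + 1 = 62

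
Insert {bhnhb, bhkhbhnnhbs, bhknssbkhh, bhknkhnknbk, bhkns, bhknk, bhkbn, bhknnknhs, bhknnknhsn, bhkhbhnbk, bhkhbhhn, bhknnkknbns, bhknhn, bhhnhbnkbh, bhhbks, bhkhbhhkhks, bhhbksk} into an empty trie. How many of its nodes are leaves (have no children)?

13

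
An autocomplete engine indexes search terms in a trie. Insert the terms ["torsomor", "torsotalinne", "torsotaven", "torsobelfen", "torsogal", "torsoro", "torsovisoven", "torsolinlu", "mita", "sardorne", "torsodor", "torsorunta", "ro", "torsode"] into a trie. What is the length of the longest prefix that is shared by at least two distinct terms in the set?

The deepest shared node is where two words last agree before diverging.
e.g. "torsotalinne" and "torsotaven" share the prefix "torsota" of length 7; no pair shares a longer one.
Longest shared-prefix length: 7

7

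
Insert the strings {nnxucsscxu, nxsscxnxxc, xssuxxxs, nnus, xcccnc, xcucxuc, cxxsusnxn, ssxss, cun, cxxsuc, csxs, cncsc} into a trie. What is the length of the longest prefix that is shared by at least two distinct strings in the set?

The deepest shared node is where two words last agree before diverging.
e.g. "cxxsuc" and "cxxsusnxn" share the prefix "cxxsu" of length 5; no pair shares a longer one.
Longest shared-prefix length: 5

5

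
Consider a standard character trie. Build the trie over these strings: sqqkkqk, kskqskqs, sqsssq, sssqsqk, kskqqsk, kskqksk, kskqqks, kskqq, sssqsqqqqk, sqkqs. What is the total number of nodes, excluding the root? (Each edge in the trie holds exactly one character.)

40

Trace insertions, counting only characters that open a new branch:
  "sqqkkqk" → 7 new (s, q, q, k, k, q, k)
  "kskqskqs" → 8 new (k, s, k, q, s, k, q, s)
  "sqsssq" → prefix "sq" already present; 4 new (s, s, s, q)
  "sssqsqk" → prefix "s" already present; 6 new (s, s, q, s, q, k)
  "kskqqsk" → prefix "kskq" already present; 3 new (q, s, k)
  "kskqksk" → prefix "kskq" already present; 3 new (k, s, k)
  "kskqqks" → prefix "kskqq" already present; 2 new (k, s)
  "kskqq" → prefix "kskqq" already present; 0 new (none)
  "sssqsqqqqk" → prefix "sssqsq" already present; 4 new (q, q, q, k)
  "sqkqs" → prefix "sq" already present; 3 new (k, q, s)
Total nodes = 7 + 8 + 4 + 6 + 3 + 3 + 2 + 0 + 4 + 3 = 40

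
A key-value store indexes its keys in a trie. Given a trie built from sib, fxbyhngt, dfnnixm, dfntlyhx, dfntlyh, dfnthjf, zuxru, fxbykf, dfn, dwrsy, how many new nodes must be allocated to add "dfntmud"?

3

The longest prefix of "dfntmud" already in the trie is "dfnt" (length 4).
So 7 − 4 = 3 new nodes.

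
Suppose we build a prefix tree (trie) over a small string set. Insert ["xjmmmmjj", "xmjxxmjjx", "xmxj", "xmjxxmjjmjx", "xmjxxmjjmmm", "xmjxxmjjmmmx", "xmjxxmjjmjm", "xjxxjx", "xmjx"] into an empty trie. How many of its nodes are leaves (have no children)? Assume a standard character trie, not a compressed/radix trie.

7

Leaves are exactly the stored words that no other stored word extends.
Those words: "xjmmmmjj", "xjxxjx", "xmjxxmjjmjm", "xmjxxmjjmjx", "xmjxxmjjmmmx", "xmjxxmjjx", "xmxj"
Leaf count: 7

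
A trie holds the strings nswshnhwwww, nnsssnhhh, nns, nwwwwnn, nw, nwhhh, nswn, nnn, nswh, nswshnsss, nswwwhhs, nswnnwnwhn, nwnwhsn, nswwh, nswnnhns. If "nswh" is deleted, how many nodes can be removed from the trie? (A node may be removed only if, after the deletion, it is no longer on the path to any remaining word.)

After clearing the end-marker at "nswh", prune upward until reaching a node still needed by another word.
The suffix "h" (1 node) is used only by "nswh"; the node for "nsw" still has the child "s", so pruning stops there.
Nodes removed: 1

1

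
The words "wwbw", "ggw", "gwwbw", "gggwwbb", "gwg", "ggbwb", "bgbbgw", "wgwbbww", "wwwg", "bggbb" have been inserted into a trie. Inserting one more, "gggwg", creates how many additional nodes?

The longest prefix of "gggwg" already in the trie is "gggw" (length 4).
Each of the 1 remaining characters creates one node.

1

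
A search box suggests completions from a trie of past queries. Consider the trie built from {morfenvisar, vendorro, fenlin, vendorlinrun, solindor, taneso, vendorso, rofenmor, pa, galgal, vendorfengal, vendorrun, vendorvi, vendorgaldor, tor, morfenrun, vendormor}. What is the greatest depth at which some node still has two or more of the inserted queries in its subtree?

7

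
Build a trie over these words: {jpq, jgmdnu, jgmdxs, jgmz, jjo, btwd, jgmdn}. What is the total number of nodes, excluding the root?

For each word, the new-node count is its length minus the longest prefix already in the trie:
  "jpq" → 3 new (j, p, q)
  "jgmdnu" → prefix "j" already present; 5 new (g, m, d, n, u)
  "jgmdxs" → prefix "jgmd" already present; 2 new (x, s)
  "jgmz" → prefix "jgm" already present; 1 new (z)
  "jjo" → prefix "j" already present; 2 new (j, o)
  "btwd" → 4 new (b, t, w, d)
  "jgmdn" → prefix "jgmdn" already present; 0 new (none)
Total nodes = 3 + 5 + 2 + 1 + 2 + 4 + 0 = 17

17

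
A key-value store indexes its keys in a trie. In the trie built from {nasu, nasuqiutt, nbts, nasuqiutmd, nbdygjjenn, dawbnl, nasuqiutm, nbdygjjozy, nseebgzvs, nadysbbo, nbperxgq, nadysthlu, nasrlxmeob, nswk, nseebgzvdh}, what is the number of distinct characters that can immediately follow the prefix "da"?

1

Walk "da" from the root, arriving at one node.
Distinct next characters after "da": w.
That node has 1 child edge.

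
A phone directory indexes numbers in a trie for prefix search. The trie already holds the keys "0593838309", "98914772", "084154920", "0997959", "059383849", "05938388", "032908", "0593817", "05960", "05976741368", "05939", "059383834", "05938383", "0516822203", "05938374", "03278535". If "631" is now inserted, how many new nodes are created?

Nothing in the trie begins with "6"; the whole of "631" is new.
3 − 0 = 3 new nodes.

3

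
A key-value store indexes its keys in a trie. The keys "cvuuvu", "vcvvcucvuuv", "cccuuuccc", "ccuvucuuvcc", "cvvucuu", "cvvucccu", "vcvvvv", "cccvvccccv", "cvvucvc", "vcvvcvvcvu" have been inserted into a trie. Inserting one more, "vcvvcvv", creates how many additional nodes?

0

"vcvvcvv" is already a full path in the trie; only an end-marker is added.
No new nodes are needed: 0.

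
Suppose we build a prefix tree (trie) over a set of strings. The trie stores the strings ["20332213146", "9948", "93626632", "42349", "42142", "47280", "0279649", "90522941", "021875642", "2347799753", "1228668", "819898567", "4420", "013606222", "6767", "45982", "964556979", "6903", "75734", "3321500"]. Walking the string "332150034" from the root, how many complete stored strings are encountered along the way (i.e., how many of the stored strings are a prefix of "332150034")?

Traverse "332150034" character by character; count nodes along the way that are marked as word ends.
Prefixes of the query that are stored words: "3321500"
Count: 1

1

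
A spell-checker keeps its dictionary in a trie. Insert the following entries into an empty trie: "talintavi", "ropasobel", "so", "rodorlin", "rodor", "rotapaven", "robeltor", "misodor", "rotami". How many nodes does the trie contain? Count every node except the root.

48

For each word, the new-node count is its length minus the longest prefix already in the trie:
  "talintavi" → 9 new (t, a, l, i, n, t, a, v, i)
  "ropasobel" → 9 new (r, o, p, a, s, o, b, e, l)
  "so" → 2 new (s, o)
  "rodorlin" → prefix "ro" already present; 6 new (d, o, r, l, i, n)
  "rodor" → prefix "rodor" already present; 0 new (none)
  "rotapaven" → prefix "ro" already present; 7 new (t, a, p, a, v, e, n)
  "robeltor" → prefix "ro" already present; 6 new (b, e, l, t, o, r)
  "misodor" → 7 new (m, i, s, o, d, o, r)
  "rotami" → prefix "rota" already present; 2 new (m, i)
Total nodes = 9 + 9 + 2 + 6 + 0 + 7 + 6 + 7 + 2 = 48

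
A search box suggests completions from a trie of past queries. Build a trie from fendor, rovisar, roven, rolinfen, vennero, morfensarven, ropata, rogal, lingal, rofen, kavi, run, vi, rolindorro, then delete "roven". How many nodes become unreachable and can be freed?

A node on "roven"'s path can go only if nothing else ends at it or branches off below it.
The suffix "en" (2 nodes) is used only by "roven"; the node for "rov" still has the child "i", so pruning stops there.
Nodes removed: 2

2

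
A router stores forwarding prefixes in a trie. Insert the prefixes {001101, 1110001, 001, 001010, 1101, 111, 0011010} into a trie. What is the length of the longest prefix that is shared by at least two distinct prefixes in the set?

Look for the deepest trie node that still has at least two words in its subtree.
"001101" and "0011010" agree on "001101" (6 characters) before diverging; nothing deeper is shared.
Longest shared-prefix length: 6

6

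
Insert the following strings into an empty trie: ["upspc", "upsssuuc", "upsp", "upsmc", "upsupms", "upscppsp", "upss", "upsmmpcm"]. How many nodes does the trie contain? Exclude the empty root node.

25

Trie structure (* marks end of a word):
(root)
└─ u
   └─ p
      └─ s
         ├─ c
         │  └─ p
         │     └─ p
         │        └─ s
         │           └─ p *
         ├─ m
         │  ├─ c *
         │  └─ m
         │     └─ p
         │        └─ c
         │           └─ m *
         ├─ p *
         │  └─ c *
         ├─ s *
         │  └─ s
         │     └─ u
         │        └─ u
         │           └─ c *
         └─ u
            └─ p
               └─ m
                  └─ s *
Counting every labelled node above: 25.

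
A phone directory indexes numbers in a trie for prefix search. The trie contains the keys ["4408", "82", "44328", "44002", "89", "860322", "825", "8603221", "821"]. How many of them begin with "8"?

Filter for entries beginning with "8":
Words under "8": 82, 821, 825, 860322, 8603221, 89
Count: 6

6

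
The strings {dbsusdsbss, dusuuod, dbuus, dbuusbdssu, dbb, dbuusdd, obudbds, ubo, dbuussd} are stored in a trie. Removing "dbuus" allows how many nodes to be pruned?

After clearing the end-marker at "dbuus", prune upward until reaching a node still needed by another word.
Every node on "dbuus" is still needed (e.g. by "dbuusbdssu"), so nothing is freed.
Nodes removed: 0

0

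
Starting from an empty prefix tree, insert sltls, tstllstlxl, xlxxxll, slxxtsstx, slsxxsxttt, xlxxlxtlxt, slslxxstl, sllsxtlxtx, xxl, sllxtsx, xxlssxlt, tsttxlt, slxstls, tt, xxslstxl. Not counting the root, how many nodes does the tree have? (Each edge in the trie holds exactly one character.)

Insert word by word; a character creates a node only if that edge doesn't already exist:
  "sltls" → 5 new (s, l, t, l, s)
  "tstllstlxl" → 10 new (t, s, t, l, l, s, t, l, x, l)
  "xlxxxll" → 7 new (x, l, x, x, x, l, l)
  "slxxtsstx" → prefix "sl" already present; 7 new (x, x, t, s, s, t, x)
  "slsxxsxttt" → prefix "sl" already present; 8 new (s, x, x, s, x, t, t, t)
  "xlxxlxtlxt" → prefix "xlxx" already present; 6 new (l, x, t, l, x, t)
  "slslxxstl" → prefix "sls" already present; 6 new (l, x, x, s, t, l)
  "sllsxtlxtx" → prefix "sl" already present; 8 new (l, s, x, t, l, x, t, x)
  "xxl" → prefix "x" already present; 2 new (x, l)
  "sllxtsx" → prefix "sll" already present; 4 new (x, t, s, x)
  "xxlssxlt" → prefix "xxl" already present; 5 new (s, s, x, l, t)
  "tsttxlt" → prefix "tst" already present; 4 new (t, x, l, t)
  "slxstls" → prefix "slx" already present; 4 new (s, t, l, s)
  "tt" → prefix "t" already present; 1 new (t)
  "xxslstxl" → prefix "xx" already present; 6 new (s, l, s, t, x, l)
Total nodes = 5 + 10 + 7 + 7 + 8 + 6 + 6 + 8 + 2 + 4 + 5 + 4 + 4 + 1 + 6 = 83

83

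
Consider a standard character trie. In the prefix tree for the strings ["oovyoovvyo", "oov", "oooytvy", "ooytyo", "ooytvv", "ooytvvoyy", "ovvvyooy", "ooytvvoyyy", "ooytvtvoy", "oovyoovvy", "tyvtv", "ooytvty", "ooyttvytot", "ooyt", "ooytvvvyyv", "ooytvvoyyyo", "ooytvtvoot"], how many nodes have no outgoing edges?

11

A leaf is a node with no children — equivalently, the end of a word that is not a proper prefix of any other stored word.
Those words: "oooytvy", "oovyoovvyo", "ooyttvytot", "ooytvtvoot", "ooytvtvoy", "ooytvty", "ooytvvoyyyo", "ooytvvvyyv", "ooytyo", "ovvvyooy", "tyvtv"
Leaf count: 11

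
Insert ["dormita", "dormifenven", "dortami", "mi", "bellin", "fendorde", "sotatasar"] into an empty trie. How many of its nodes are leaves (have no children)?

A leaf is a node with no children — equivalently, the end of a word that is not a proper prefix of any other stored word.
Those words: "bellin", "dormifenven", "dormita", "dortami", "fendorde", "mi", "sotatasar"
Leaf count: 7

7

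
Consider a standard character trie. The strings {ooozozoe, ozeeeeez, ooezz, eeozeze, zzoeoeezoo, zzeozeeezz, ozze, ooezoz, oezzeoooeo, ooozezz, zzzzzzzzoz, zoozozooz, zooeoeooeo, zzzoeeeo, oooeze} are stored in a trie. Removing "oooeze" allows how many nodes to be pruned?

3

A node on "oooeze"'s path can go only if nothing else ends at it or branches off below it.
The suffix "eze" (3 nodes) is used only by "oooeze"; the node for "ooo" still has the child "z", so pruning stops there.
Nodes removed: 3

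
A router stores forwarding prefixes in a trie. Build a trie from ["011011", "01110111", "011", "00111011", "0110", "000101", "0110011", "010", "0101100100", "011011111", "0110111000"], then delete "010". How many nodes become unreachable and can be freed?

A node on "010"'s path can go only if nothing else ends at it or branches off below it.
Every node on "010" is still needed (e.g. by "0101100100"), so nothing is freed.
Nodes removed: 0

0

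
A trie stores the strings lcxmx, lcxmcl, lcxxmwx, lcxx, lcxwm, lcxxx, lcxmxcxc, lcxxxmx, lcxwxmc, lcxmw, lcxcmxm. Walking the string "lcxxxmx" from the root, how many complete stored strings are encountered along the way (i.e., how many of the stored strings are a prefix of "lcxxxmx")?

3

Check each prefix of "lcxxxmx" against the stored set — each match is an end-marker on the path.
Prefixes of the query that are stored words: "lcxx", "lcxxx", "lcxxxmx"
Count: 3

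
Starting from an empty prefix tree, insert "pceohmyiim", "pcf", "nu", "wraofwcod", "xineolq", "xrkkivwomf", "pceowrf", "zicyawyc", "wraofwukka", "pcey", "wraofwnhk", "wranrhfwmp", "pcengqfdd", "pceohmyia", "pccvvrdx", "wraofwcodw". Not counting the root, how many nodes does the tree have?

For each word, the new-node count is its length minus the longest prefix already in the trie:
  "pceohmyiim" → 10 new (p, c, e, o, h, m, y, i, i, m)
  "pcf" → prefix "pc" already present; 1 new (f)
  "nu" → 2 new (n, u)
  "wraofwcod" → 9 new (w, r, a, o, f, w, c, o, d)
  "xineolq" → 7 new (x, i, n, e, o, l, q)
  "xrkkivwomf" → prefix "x" already present; 9 new (r, k, k, i, v, w, o, m, f)
  "pceowrf" → prefix "pceo" already present; 3 new (w, r, f)
  "zicyawyc" → 8 new (z, i, c, y, a, w, y, c)
  "wraofwukka" → prefix "wraofw" already present; 4 new (u, k, k, a)
  "pcey" → prefix "pce" already present; 1 new (y)
  "wraofwnhk" → prefix "wraofw" already present; 3 new (n, h, k)
  "wranrhfwmp" → prefix "wra" already present; 7 new (n, r, h, f, w, m, p)
  "pcengqfdd" → prefix "pce" already present; 6 new (n, g, q, f, d, d)
  "pceohmyia" → prefix "pceohmyi" already present; 1 new (a)
  "pccvvrdx" → prefix "pc" already present; 6 new (c, v, v, r, d, x)
  "wraofwcodw" → prefix "wraofwcod" already present; 1 new (w)
Total nodes = 10 + 1 + 2 + 9 + 7 + 9 + 3 + 8 + 4 + 1 + 3 + 7 + 6 + 1 + 6 + 1 = 78

78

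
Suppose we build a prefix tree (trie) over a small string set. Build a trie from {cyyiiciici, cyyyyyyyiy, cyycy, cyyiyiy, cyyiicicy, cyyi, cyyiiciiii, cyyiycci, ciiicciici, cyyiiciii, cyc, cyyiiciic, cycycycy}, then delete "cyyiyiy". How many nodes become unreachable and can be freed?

2

Walk "cyyiyiy" from the leaf back toward the root, removing each node that no remaining word uses.
The suffix "iy" (2 nodes) is used only by "cyyiyiy"; the node for "cyyiy" still has the child "c", so pruning stops there.
Nodes removed: 2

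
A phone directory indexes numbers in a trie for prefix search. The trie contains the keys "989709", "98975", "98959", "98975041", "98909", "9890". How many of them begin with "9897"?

Walk to "9897"; the words in its subtree are exactly those with that prefix.
Words under "9897": 989709, 98975, 98975041
Count: 3

3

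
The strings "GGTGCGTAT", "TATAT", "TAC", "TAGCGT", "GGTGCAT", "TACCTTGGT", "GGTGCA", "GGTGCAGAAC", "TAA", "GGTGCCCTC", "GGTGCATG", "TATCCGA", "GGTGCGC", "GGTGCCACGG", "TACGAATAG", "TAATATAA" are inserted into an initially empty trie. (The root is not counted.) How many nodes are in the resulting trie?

57

Count nodes per top-level branch (shared prefixes stored once):
  'G'-branch (GGTGCA, GGTGCAGAAC, GGTGCAT, GGTGCATG, GGTGCCACGG, GGTGCCCTC, GGTGCGC, GGTGCGTAT): 25 nodes
  'T'-branch (TAA, TAATATAA, TAC, TACCTTGGT, TACGAATAG, TAGCGT, TATAT, TATCCGA): 32 nodes
Sum: 57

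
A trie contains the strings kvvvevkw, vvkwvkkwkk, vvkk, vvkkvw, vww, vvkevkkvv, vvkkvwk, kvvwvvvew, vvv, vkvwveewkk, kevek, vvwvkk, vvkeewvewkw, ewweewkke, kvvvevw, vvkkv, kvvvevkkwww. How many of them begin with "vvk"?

7

Traverse to the node for "vvk", then collect every word in that subtree.
Matches: "vvkeewvewkw", "vvkevkkvv", "vvkk", "vvkkv", "vvkkvw", "vvkkvwk", "vvkwvkkwkk"
Count: 7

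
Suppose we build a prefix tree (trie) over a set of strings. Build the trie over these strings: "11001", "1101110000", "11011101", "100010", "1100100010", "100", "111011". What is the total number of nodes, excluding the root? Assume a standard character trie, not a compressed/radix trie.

Trie structure (* marks end of a word):
(root)
└─ 1
   ├─ 0
   │  └─ 0 *
   │     └─ 0
   │        └─ 1
   │           └─ 0 *
   └─ 1
      ├─ 0
      │  ├─ 0
      │  │  └─ 1 *
      │  │     └─ 0
      │  │        └─ 0
      │  │           └─ 0
      │  │              └─ 1
      │  │                 └─ 0 *
      │  └─ 1
      │     └─ 1
      │        └─ 1
      │           └─ 0
      │              ├─ 0
      │              │  └─ 0
      │              │     └─ 0 *
      │              └─ 1 *
      └─ 1
         └─ 0
            └─ 1
               └─ 1 *
Counting every labelled node above: 27.

27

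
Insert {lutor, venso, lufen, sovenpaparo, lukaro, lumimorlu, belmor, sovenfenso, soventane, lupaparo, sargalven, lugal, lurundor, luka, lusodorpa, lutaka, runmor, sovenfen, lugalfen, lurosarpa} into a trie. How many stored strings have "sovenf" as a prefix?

2

Filter for entries beginning with "sovenf":
Words under "sovenf": sovenfen, sovenfenso
Count: 2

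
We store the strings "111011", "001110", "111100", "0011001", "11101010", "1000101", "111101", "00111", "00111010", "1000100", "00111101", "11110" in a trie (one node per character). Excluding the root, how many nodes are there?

Count nodes per top-level branch (shared prefixes stored once):
  '0'-branch (0011001, 00111, 001110, 00111010, 00111101): 14 nodes
  '1'-branch (1000100, 1000101, 11101010, 111011, 11110, 111100, 111101): 20 nodes
Sum: 34

34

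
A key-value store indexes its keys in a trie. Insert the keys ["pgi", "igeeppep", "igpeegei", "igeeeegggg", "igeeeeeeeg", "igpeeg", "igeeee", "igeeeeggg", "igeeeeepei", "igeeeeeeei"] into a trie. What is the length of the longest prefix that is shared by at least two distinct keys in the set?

9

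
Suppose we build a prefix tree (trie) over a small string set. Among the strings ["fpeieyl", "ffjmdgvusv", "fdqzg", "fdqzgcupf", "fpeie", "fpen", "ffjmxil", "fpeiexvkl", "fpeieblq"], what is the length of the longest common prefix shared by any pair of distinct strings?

Equivalently: take the maximum, over all pairs, of their longest common prefix length.
"fdqzg" and "fdqzgcupf" agree on "fdqzg" (5 characters) before diverging; nothing deeper is shared.
Longest shared-prefix length: 5

5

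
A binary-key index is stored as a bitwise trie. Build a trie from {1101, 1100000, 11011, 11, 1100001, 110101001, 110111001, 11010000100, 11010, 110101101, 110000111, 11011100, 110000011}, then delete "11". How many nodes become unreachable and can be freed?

0

A node on "11"'s path can go only if nothing else ends at it or branches off below it.
Every node on "11" is still needed (e.g. by "1101"), so nothing is freed.
Nodes removed: 0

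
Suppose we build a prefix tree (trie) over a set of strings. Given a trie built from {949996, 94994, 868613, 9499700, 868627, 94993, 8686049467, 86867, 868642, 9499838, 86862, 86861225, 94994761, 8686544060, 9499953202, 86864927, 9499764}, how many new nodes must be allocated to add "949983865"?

2

The longest prefix of "949983865" already in the trie is "9499838" (length 7).
New nodes needed: |"949983865"| − 7 = 9 − 7 = 2.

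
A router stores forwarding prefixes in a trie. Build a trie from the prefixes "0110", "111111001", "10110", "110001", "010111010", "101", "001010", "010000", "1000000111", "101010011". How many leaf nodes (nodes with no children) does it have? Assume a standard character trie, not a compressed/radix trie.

9

A leaf is a node with no children — equivalently, the end of a word that is not a proper prefix of any other stored word.
Those words: "001010", "010000", "010111010", "0110", "1000000111", "101010011", "10110", "110001", "111111001"
Leaf count: 9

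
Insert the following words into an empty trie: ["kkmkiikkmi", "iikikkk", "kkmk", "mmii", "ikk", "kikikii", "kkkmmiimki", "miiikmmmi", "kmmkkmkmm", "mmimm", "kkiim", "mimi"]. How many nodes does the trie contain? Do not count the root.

For each word, the new-node count is its length minus the longest prefix already in the trie:
  "kkmkiikkmi" → 10 new (k, k, m, k, i, i, k, k, m, i)
  "iikikkk" → 7 new (i, i, k, i, k, k, k)
  "kkmk" → prefix "kkmk" already present; 0 new (none)
  "mmii" → 4 new (m, m, i, i)
  "ikk" → prefix "i" already present; 2 new (k, k)
  "kikikii" → prefix "k" already present; 6 new (i, k, i, k, i, i)
  "kkkmmiimki" → prefix "kk" already present; 8 new (k, m, m, i, i, m, k, i)
  "miiikmmmi" → prefix "m" already present; 8 new (i, i, i, k, m, m, m, i)
  "kmmkkmkmm" → prefix "k" already present; 8 new (m, m, k, k, m, k, m, m)
  "mmimm" → prefix "mmi" already present; 2 new (m, m)
  "kkiim" → prefix "kk" already present; 3 new (i, i, m)
  "mimi" → prefix "mi" already present; 2 new (m, i)
Total nodes = 10 + 7 + 0 + 4 + 2 + 6 + 8 + 8 + 8 + 2 + 3 + 2 = 60

60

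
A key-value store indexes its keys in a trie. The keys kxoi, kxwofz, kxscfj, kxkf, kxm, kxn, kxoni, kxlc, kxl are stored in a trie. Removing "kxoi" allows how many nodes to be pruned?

1

After clearing the end-marker at "kxoi", prune upward until reaching a node still needed by another word.
The suffix "i" (1 node) is used only by "kxoi"; the node for "kxo" still has the child "n", so pruning stops there.
Nodes removed: 1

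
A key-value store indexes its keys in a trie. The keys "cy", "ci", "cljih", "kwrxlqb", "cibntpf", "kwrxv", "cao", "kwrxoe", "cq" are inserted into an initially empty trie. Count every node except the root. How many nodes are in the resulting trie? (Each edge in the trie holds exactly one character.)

25

Insert word by word; a character creates a node only if that edge doesn't already exist:
  "cy" → 2 new (c, y)
  "ci" → prefix "c" already present; 1 new (i)
  "cljih" → prefix "c" already present; 4 new (l, j, i, h)
  "kwrxlqb" → 7 new (k, w, r, x, l, q, b)
  "cibntpf" → prefix "ci" already present; 5 new (b, n, t, p, f)
  "kwrxv" → prefix "kwrx" already present; 1 new (v)
  "cao" → prefix "c" already present; 2 new (a, o)
  "kwrxoe" → prefix "kwrx" already present; 2 new (o, e)
  "cq" → prefix "c" already present; 1 new (q)
Total nodes = 2 + 1 + 4 + 7 + 5 + 1 + 2 + 2 + 1 = 25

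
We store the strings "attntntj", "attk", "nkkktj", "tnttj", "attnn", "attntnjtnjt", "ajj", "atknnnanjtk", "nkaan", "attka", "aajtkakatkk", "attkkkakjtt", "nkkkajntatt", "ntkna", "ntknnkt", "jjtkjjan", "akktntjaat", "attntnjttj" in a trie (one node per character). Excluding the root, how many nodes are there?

91

Count nodes per top-level branch (shared prefixes stored once):
  'a'-branch (aajtkakatkk, ajj, akktntjaat, atknnnanjtk, attk, attka, attkkkakjtt, attnn, attntnjtnjt, attntnjttj, attntntj): 55 nodes
  'j'-branch (jjtkjjan): 8 nodes
  'n'-branch (nkaan, nkkkajntatt, nkkktj, ntkna, ntknnkt): 23 nodes
  't'-branch (tnttj): 5 nodes
Sum: 91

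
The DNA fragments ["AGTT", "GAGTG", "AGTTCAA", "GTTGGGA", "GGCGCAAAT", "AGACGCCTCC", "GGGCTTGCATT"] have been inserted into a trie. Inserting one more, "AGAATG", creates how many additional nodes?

The longest prefix of "AGAATG" already in the trie is "AGA" (length 3).
Each of the 3 remaining characters creates one node.

3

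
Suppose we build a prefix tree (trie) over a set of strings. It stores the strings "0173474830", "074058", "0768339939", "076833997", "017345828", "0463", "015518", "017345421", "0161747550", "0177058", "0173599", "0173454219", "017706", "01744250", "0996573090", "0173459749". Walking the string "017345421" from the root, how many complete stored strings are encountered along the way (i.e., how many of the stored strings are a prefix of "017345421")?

1

Traverse "017345421" character by character; count nodes along the way that are marked as word ends.
Prefixes of the query that are stored words: "017345421"
Count: 1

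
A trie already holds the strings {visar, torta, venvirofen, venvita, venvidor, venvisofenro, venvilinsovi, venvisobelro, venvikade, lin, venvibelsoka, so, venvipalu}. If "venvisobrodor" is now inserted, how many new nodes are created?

The longest prefix of "venvisobrodor" already in the trie is "venvisob" (length 8).
So 13 − 8 = 5 new nodes.

5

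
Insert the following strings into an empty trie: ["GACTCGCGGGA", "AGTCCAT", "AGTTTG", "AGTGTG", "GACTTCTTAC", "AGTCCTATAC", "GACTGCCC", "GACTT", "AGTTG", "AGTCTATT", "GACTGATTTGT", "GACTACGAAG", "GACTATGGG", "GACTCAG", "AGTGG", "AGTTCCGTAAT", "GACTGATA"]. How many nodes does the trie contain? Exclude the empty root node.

71

For each word, the new-node count is its length minus the longest prefix already in the trie:
  "GACTCGCGGGA" → 11 new (G, A, C, T, C, G, C, G, G, G, A)
  "AGTCCAT" → 7 new (A, G, T, C, C, A, T)
  "AGTTTG" → prefix "AGT" already present; 3 new (T, T, G)
  "AGTGTG" → prefix "AGT" already present; 3 new (G, T, G)
  "GACTTCTTAC" → prefix "GACT" already present; 6 new (T, C, T, T, A, C)
  "AGTCCTATAC" → prefix "AGTCC" already present; 5 new (T, A, T, A, C)
  "GACTGCCC" → prefix "GACT" already present; 4 new (G, C, C, C)
  "GACTT" → prefix "GACTT" already present; 0 new (none)
  "AGTTG" → prefix "AGTT" already present; 1 new (G)
  "AGTCTATT" → prefix "AGTC" already present; 4 new (T, A, T, T)
  "GACTGATTTGT" → prefix "GACTG" already present; 6 new (A, T, T, T, G, T)
  "GACTACGAAG" → prefix "GACT" already present; 6 new (A, C, G, A, A, G)
  "GACTATGGG" → prefix "GACTA" already present; 4 new (T, G, G, G)
  "GACTCAG" → prefix "GACTC" already present; 2 new (A, G)
  "AGTGG" → prefix "AGTG" already present; 1 new (G)
  "AGTTCCGTAAT" → prefix "AGTT" already present; 7 new (C, C, G, T, A, A, T)
  "GACTGATA" → prefix "GACTGAT" already present; 1 new (A)
Total nodes = 11 + 7 + 3 + 3 + 6 + 5 + 4 + 0 + 1 + 4 + 6 + 6 + 4 + 2 + 1 + 7 + 1 = 71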